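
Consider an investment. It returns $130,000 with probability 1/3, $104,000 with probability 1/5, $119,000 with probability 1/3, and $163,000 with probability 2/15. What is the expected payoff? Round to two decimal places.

$125,533.33

EV = 1/3 × 130000 + 1/5 × 104000 + 1/3 × 119000 + 2/15 × 163000 = 43333.3333 + 20800 + 39666.6667 + 21733.3333 = 125533.3333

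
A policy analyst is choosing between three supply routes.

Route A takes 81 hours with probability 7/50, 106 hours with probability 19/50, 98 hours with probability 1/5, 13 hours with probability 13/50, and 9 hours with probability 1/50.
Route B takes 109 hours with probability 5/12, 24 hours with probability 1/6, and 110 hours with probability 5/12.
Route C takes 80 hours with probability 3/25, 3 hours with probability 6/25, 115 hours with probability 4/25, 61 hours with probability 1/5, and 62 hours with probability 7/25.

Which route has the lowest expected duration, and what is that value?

Route A = 7/50 × 81 + 19/50 × 106 + 1/5 × 98 + 13/50 × 13 + 1/50 × 9 = 11.34 + 40.28 + 19.6 + 3.38 + 0.18 = 74.78
Route B = 5/12 × 109 + 1/6 × 24 + 5/12 × 110 = 45.4167 + 4 + 45.8333 = 95.25
Route C = 3/25 × 80 + 6/25 × 3 + 4/25 × 115 + 1/5 × 61 + 7/25 × 62 = 9.6 + 0.72 + 18.4 + 12.2 + 17.36 = 58.28

Route C (58.28 hours)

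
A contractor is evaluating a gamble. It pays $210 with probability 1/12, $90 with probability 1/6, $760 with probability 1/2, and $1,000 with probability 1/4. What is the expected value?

EV = 1/12 × 210 + 1/6 × 90 + 1/2 × 760 + 1/4 × 1000 = 17.5 + 15 + 380 + 250 = 662.5

$662.50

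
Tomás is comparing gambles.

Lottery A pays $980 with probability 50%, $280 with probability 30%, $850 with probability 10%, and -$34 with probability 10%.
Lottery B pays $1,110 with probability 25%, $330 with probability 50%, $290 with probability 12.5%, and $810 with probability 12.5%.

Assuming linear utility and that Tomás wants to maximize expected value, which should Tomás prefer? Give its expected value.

Lottery A = 0.5 × 980 + 0.3 × 280 + 0.1 × 850 + 0.1 × (-34) = 490 + 84 + 85 − 3.4 = 655.6
Lottery B = 0.25 × 1110 + 0.5 × 330 + 0.125 × 290 + 0.125 × 810 = 277.5 + 165 + 36.25 + 101.25 = 580

Lottery A ($655.60)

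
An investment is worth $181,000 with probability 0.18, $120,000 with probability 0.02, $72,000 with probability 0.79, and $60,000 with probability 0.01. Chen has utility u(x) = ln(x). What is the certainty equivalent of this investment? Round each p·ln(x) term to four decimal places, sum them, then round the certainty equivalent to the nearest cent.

$85,707.88

E[u] = 0.18·ln(181000) + 0.02·ln(120000) + 0.79·ln(72000) + 0.01·ln(60000) = 2.1791 + 0.2339 + 8.8357 + 0.1100 = 11.3587
CE = e^11.3587 ≈ 85707.88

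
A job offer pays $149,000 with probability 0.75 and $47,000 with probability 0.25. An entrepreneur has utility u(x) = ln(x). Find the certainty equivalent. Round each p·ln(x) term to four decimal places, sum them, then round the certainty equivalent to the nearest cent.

E[u] = 0.75·ln(149000) + 0.25·ln(47000) = 8.9338 + 2.6895 = 11.6233
CE = e^11.6233 ≈ 111669.62

$111,669.62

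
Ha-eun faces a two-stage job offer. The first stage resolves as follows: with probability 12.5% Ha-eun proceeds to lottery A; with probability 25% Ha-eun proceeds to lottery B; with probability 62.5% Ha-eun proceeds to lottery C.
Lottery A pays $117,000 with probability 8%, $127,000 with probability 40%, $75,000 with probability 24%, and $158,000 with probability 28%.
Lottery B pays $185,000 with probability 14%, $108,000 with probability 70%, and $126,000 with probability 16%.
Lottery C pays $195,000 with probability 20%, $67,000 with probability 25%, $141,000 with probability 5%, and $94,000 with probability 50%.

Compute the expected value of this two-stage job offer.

$114,340

EV(A) = 0.08 × 117000 + 0.4 × 127000 + 0.24 × 75000 + 0.28 × 158000 = 9360 + 50800 + 18000 + 44240 = 122400
EV(B) = 0.14 × 185000 + 0.7 × 108000 + 0.16 × 126000 = 25900 + 75600 + 20160 = 121660
EV(C) = 0.2 × 195000 + 0.25 × 67000 + 0.05 × 141000 + 0.5 × 94000 = 39000 + 16750 + 7050 + 47000 = 109800
Overall = 0.125 × 122400 + 0.25 × 121660 + 0.625 × 109800 = 15300 + 30415 + 68625 = 114340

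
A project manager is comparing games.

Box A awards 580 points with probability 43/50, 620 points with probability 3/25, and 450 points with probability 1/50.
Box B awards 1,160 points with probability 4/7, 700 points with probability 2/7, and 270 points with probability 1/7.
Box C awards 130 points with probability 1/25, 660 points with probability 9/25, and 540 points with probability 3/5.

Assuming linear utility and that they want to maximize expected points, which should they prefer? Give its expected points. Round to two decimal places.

Box B (901.43 points)

Box A = 43/50 × 580 + 3/25 × 620 + 1/50 × 450 = 498.8 + 74.4 + 9 = 582.2
Box B = 4/7 × 1160 + 2/7 × 700 + 1/7 × 270 = 662.8571 + 200 + 38.5714 = 901.4286
Box C = 1/25 × 130 + 9/25 × 660 + 3/5 × 540 = 5.2 + 237.6 + 324 = 566.8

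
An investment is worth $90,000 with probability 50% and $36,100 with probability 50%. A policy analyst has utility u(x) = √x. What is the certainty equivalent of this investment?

$60,025

E[u] = 0.5·√90000 + 0.5·√36100 = 0.5·300 + 0.5·190 = 245
CE = (245)² = 60025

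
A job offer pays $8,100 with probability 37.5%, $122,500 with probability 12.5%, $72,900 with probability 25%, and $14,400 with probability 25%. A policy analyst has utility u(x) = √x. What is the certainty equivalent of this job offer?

E[u] = 0.375·√8100 + 0.125·√122500 + 0.25·√72900 + 0.25·√14400 = 0.375·90 + 0.125·350 + 0.25·270 + 0.25·120 = 175
CE = (175)² = 30625

$30,625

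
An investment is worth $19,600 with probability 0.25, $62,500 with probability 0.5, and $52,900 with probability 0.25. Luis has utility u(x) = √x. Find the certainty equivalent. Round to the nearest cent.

$47,306.25

E[u] = 0.25·√19600 + 0.5·√62500 + 0.25·√52900 = 0.25·140 + 0.5·250 + 0.25·230 = 217.5
CE = (217.5)² = 47306.25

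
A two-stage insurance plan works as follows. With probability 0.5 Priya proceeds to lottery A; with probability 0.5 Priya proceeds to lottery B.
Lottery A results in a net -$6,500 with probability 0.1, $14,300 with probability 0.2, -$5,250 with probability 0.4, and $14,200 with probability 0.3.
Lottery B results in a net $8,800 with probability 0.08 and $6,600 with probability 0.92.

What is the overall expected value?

EV(A) = 0.1 × (-6500) + 0.2 × 14300 + 0.4 × (-5250) + 0.3 × 14200 = -650 + 2860 − 2100 + 4260 = 4370
EV(B) = 0.08 × 8800 + 0.92 × 6600 = 704 + 6072 = 6776
Overall = 0.5 × 4370 + 0.5 × 6776 = 2185 + 3388 = 5573

$5,573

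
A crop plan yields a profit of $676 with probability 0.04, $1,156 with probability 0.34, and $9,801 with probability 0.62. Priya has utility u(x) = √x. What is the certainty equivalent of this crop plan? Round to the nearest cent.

E[u] = 0.04·√676 + 0.34·√1156 + 0.62·√9801 = 0.04·26 + 0.34·34 + 0.62·99 = 73.98
CE = (73.98)² = 5473.0404

$5,473.04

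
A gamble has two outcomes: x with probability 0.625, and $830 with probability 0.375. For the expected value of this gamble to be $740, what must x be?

0.625·x + 0.375·830 = 740
0.625·x = 740 − 311.25 = 428.75
x = 428.75 / 0.625 = 686

x = $686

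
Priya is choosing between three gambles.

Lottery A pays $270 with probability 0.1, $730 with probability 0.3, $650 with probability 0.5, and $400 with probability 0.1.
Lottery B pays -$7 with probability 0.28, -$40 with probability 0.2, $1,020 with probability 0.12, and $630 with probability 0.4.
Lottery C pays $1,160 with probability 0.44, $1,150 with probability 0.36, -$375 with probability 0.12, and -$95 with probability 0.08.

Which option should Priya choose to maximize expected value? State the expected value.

Lottery C ($871.80)

Lottery A = 0.1 × 270 + 0.3 × 730 + 0.5 × 650 + 0.1 × 400 = 27 + 219 + 325 + 40 = 611
Lottery B = 0.28 × (-7) + 0.2 × (-40) + 0.12 × 1020 + 0.4 × 630 = -1.96 − 8 + 122.4 + 252 = 364.44
Lottery C = 0.44 × 1160 + 0.36 × 1150 + 0.12 × (-375) + 0.08 × (-95) = 510.4 + 414 − 45 − 7.6 = 871.8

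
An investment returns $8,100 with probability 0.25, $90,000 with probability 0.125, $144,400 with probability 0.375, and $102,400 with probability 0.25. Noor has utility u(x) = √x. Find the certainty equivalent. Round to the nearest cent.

$79,806.25

E[u] = 0.25·√8100 + 0.125·√90000 + 0.375·√144400 + 0.25·√102400 = 0.25·90 + 0.125·300 + 0.375·380 + 0.25·320 = 282.5
CE = (282.5)² = 79806.25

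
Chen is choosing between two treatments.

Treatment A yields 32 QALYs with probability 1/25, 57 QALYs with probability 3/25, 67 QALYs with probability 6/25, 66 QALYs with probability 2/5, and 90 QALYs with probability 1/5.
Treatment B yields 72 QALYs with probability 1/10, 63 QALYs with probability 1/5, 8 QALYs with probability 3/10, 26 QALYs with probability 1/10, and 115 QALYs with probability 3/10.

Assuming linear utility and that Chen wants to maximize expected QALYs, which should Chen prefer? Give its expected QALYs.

Treatment A = 1/25 × 32 + 3/25 × 57 + 6/25 × 67 + 2/5 × 66 + 1/5 × 90 = 1.28 + 6.84 + 16.08 + 26.4 + 18 = 68.6
Treatment B = 1/10 × 72 + 1/5 × 63 + 3/10 × 8 + 1/10 × 26 + 3/10 × 115 = 7.2 + 12.6 + 2.4 + 2.6 + 34.5 = 59.3

Treatment A (68.6 QALYs)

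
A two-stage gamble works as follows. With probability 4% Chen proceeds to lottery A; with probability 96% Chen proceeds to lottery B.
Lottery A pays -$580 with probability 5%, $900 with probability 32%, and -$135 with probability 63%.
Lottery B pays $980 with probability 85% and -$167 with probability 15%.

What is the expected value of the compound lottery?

$782.59

EV(A) = 0.05 × (-580) + 0.32 × 900 + 0.63 × (-135) = -29 + 288 − 85.05 = 173.95
EV(B) = 0.85 × 980 + 0.15 × (-167) = 833 − 25.05 = 807.95
Overall = 0.04 × 173.95 + 0.96 × 807.95 = 6.958 + 775.632 = 782.59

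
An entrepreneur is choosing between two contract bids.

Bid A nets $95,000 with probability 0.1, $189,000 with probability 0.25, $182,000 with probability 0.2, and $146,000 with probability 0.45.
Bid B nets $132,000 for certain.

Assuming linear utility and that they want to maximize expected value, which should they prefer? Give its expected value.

Bid A = 0.1 × 95000 + 0.25 × 189000 + 0.2 × 182000 + 0.45 × 146000 = 9500 + 47250 + 36400 + 65700 = 158850
Bid B: 132000 (certain)

Bid A ($158,850)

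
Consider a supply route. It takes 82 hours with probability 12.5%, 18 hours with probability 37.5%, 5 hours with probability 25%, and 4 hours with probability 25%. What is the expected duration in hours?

EV = 0.125 × 82 + 0.375 × 18 + 0.25 × 5 + 0.25 × 4 = 10.25 + 6.75 + 1.25 + 1 = 19.25

19.25 hours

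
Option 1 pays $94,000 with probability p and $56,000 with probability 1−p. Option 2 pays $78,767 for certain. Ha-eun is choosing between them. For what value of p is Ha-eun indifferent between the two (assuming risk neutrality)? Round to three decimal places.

p = 0.599

p·94000 + (1−p)·56000 = 78767
38000p + 56000 = 78767
p = (78767 − 56000) / 38000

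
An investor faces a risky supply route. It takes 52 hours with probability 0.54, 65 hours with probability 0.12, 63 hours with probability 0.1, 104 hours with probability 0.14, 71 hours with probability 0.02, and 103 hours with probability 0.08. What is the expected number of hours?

EV = 0.54 × 52 + 0.12 × 65 + 0.1 × 63 + 0.14 × 104 + 0.02 × 71 + 0.08 × 103 = 28.08 + 7.8 + 6.3 + 14.56 + 1.42 + 8.24 = 66.4

66.4 hours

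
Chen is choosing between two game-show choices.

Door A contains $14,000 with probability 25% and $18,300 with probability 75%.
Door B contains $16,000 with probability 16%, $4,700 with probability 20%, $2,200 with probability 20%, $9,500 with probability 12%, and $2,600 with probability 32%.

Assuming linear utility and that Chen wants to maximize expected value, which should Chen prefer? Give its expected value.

Door A ($17,225)

Door A = 0.25 × 14000 + 0.75 × 18300 = 3500 + 13725 = 17225
Door B = 0.16 × 16000 + 0.2 × 4700 + 0.2 × 2200 + 0.12 × 9500 + 0.32 × 2600 = 2560 + 940 + 440 + 1140 + 832 = 5912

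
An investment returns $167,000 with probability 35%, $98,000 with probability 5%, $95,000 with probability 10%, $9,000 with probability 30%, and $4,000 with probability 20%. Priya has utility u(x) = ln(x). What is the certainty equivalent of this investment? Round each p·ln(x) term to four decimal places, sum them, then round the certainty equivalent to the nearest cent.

$30,336.29

E[u] = 0.35·ln(167000) + 0.05·ln(98000) + 0.1·ln(95000) + 0.3·ln(9000) + 0.2·ln(4000) = 4.2090 + 0.5746 + 1.1462 + 2.7315 + 1.6588 = 10.3201
CE = e^10.3201 ≈ 30336.29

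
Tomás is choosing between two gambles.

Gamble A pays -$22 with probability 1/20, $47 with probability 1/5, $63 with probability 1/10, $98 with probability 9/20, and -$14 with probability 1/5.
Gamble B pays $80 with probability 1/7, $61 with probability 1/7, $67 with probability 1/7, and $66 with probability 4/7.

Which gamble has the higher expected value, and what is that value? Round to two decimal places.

Gamble B ($67.43)

Gamble A = 1/20 × (-22) + 1/5 × 47 + 1/10 × 63 + 9/20 × 98 + 1/5 × (-14) = -1.1 + 9.4 + 6.3 + 44.1 − 2.8 = 55.9
Gamble B = 1/7 × 80 + 1/7 × 61 + 1/7 × 67 + 4/7 × 66 = 11.4286 + 8.7143 + 9.5714 + 37.7143 = 67.4286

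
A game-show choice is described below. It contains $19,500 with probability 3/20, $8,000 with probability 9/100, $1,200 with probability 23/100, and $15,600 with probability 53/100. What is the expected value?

$12,189

EV = 3/20 × 19500 + 9/100 × 8000 + 23/100 × 1200 + 53/100 × 15600 = 2925 + 720 + 276 + 8268 = 12189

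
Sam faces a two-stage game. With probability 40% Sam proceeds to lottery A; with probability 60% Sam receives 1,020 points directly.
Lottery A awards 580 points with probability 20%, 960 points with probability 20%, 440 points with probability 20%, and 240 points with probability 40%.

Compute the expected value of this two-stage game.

EV(A) = 0.2 × 580 + 0.2 × 960 + 0.2 × 440 + 0.4 × 240 = 116 + 192 + 88 + 96 = 492
Branch B: 1020 (certain)
Overall = 0.4 × 492 + 0.6 × 1020 = 196.8 + 612 = 808.8

808.8 points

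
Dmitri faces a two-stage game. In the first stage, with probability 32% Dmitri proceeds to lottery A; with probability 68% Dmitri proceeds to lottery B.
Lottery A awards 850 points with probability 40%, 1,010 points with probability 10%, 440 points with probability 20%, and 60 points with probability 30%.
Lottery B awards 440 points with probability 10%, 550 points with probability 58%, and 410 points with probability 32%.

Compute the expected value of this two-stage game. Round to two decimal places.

EV(A) = 0.4 × 850 + 0.1 × 1010 + 0.2 × 440 + 0.3 × 60 = 340 + 101 + 88 + 18 = 547
EV(B) = 0.1 × 440 + 0.58 × 550 + 0.32 × 410 = 44 + 319 + 131.2 = 494.2
Overall = 0.32 × 547 + 0.68 × 494.2 = 175.04 + 336.056 = 511.096

511.10 points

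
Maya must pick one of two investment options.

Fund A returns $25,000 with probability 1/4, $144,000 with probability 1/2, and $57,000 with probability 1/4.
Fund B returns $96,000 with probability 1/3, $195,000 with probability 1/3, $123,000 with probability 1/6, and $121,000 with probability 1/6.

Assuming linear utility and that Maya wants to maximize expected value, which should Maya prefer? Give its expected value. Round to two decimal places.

Fund A = 1/4 × 25000 + 1/2 × 144000 + 1/4 × 57000 = 6250 + 72000 + 14250 = 92500
Fund B = 1/3 × 96000 + 1/3 × 195000 + 1/6 × 123000 + 1/6 × 121000 = 32000 + 65000 + 20500 + 20166.6667 = 137666.6667

Fund B ($137,666.67)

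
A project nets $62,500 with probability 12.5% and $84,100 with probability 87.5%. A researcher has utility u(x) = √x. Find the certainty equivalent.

$81,225

E[u] = 0.125·√62500 + 0.875·√84100 = 0.125·250 + 0.875·290 = 285
CE = (285)² = 81225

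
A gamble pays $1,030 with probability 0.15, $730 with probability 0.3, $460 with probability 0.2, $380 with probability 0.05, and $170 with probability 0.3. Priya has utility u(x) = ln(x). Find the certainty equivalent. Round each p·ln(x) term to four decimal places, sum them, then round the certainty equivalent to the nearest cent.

E[u] = 0.15·ln(1030) + 0.3·ln(730) + 0.2·ln(460) + 0.05·ln(380) + 0.3·ln(170) = 1.0406 + 1.9779 + 1.2262 + 0.2970 + 1.5407 = 6.0824
CE = e^6.0824 ≈ 438.08

$438.08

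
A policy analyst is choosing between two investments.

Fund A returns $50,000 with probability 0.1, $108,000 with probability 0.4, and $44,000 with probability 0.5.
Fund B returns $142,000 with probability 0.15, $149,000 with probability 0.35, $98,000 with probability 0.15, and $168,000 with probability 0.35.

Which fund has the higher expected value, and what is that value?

Fund B ($146,950)

Fund A = 0.1 × 50000 + 0.4 × 108000 + 0.5 × 44000 = 5000 + 43200 + 22000 = 70200
Fund B = 0.15 × 142000 + 0.35 × 149000 + 0.15 × 98000 + 0.35 × 168000 = 21300 + 52150 + 14700 + 58800 = 146950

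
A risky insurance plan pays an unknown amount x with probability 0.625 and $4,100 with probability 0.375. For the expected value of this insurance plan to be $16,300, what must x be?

x = $23,620

0.625·x + 0.375·4100 = 16300
0.625·x = 16300 − 1537.5 = 14762.5
x = 14762.5 / 0.625 = 23620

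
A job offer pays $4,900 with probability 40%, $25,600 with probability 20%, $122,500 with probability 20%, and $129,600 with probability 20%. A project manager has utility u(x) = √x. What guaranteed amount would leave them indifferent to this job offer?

$40,804

E[u] = 0.4·√4900 + 0.2·√25600 + 0.2·√122500 + 0.2·√129600 = 0.4·70 + 0.2·160 + 0.2·350 + 0.2·360 = 202
CE = (202)² = 40804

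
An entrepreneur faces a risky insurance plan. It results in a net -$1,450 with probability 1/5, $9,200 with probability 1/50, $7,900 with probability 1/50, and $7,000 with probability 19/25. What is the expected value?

EV = 1/5 × (-1450) + 1/50 × 9200 + 1/50 × 7900 + 19/25 × 7000 = -290 + 184 + 158 + 5320 = 5372

$5,372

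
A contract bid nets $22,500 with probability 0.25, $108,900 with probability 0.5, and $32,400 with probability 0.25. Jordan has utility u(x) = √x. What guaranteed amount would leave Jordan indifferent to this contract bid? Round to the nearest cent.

E[u] = 0.25·√22500 + 0.5·√108900 + 0.25·√32400 = 0.25·150 + 0.5·330 + 0.25·180 = 247.5
CE = (247.5)² = 61256.25

$61,256.25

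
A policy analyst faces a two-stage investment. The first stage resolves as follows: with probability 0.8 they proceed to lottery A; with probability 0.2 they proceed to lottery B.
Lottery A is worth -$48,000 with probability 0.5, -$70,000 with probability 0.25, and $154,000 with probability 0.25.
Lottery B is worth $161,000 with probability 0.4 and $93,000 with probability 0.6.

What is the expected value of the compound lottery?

EV(A) = 0.5 × (-48000) + 0.25 × (-70000) + 0.25 × 154000 = -24000 − 17500 + 38500 = -3000
EV(B) = 0.4 × 161000 + 0.6 × 93000 = 64400 + 55800 = 120200
Overall = 0.8 × (-3000) + 0.2 × 120200 = -2400 + 24040 = 21640

$21,640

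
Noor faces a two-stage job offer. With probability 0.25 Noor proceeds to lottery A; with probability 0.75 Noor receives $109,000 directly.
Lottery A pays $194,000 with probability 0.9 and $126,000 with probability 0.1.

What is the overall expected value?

$128,550

EV(A) = 0.9 × 194000 + 0.1 × 126000 = 174600 + 12600 = 187200
Branch B: 109000 (certain)
Overall = 0.25 × 187200 + 0.75 × 109000 = 46800 + 81750 = 128550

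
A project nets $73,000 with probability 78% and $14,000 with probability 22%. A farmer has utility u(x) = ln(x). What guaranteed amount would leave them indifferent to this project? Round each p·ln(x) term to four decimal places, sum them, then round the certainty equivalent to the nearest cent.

E[u] = 0.78·ln(73000) + 0.22·ln(14000) = 8.7346 + 2.1003 = 10.8349
CE = e^10.8349 ≈ 50761.83

$50,761.83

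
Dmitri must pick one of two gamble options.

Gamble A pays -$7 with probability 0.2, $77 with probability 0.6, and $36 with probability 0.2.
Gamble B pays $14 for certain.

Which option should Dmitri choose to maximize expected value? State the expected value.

Gamble A = 0.2 × (-7) + 0.6 × 77 + 0.2 × 36 = -1.4 + 46.2 + 7.2 = 52
Gamble B: 14 (certain)

Gamble A ($52)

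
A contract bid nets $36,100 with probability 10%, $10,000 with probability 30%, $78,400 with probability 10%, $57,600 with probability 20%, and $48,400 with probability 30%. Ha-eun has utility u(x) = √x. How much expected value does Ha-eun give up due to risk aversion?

E[u] = 0.1·√36100 + 0.3·√10000 + 0.1·√78400 + 0.2·√57600 + 0.3·√48400 = 0.1·190 + 0.3·100 + 0.1·280 + 0.2·240 + 0.3·220 = 191
CE = (191)² = 36481
Risk premium = EV − CE = 40490 − 36481 = 4009

$4,009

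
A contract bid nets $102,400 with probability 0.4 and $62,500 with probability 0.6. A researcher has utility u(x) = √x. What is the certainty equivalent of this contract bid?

E[u] = 0.4·√102400 + 0.6·√62500 = 0.4·320 + 0.6·250 = 278
CE = (278)² = 77284

$77,284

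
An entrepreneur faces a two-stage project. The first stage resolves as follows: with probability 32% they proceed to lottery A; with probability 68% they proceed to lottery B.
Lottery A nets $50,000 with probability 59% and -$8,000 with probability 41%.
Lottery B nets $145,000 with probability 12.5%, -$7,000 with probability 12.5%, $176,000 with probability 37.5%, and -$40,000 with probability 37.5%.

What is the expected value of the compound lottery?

$54,800.40

EV(A) = 0.59 × 50000 + 0.41 × (-8000) = 29500 − 3280 = 26220
EV(B) = 0.125 × 145000 + 0.125 × (-7000) + 0.375 × 176000 + 0.375 × (-40000) = 18125 − 875 + 66000 − 15000 = 68250
Overall = 0.32 × 26220 + 0.68 × 68250 = 8390.4 + 46410 = 54800.4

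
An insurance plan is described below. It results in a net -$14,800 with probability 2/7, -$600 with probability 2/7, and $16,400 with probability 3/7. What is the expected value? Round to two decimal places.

EV = 2/7 × (-14800) + 2/7 × (-600) + 3/7 × 16400 = -4228.5714 − 171.4286 + 7028.5714 = 2628.5714

$2,628.57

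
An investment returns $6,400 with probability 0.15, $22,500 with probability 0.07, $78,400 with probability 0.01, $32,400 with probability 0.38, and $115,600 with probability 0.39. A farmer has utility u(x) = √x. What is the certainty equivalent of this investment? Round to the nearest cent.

E[u] = 0.15·√6400 + 0.07·√22500 + 0.01·√78400 + 0.38·√32400 + 0.39·√115600 = 0.15·80 + 0.07·150 + 0.01·280 + 0.38·180 + 0.39·340 = 226.3
CE = (226.3)² = 51211.69

$51,211.69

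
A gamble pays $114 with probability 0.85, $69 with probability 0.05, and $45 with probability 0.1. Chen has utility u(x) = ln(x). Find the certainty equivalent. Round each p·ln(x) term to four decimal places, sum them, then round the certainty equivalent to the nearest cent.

$101.31

E[u] = 0.85·ln(114) + 0.05·ln(69) + 0.1·ln(45) = 4.0258 + 0.2117 + 0.3807 = 4.6182
CE = e^4.6182 ≈ 101.31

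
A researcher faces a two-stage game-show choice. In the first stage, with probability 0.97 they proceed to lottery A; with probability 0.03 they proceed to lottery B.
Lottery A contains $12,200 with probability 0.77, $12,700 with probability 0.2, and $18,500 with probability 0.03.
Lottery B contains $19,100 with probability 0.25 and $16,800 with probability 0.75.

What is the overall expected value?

$12,635.58

EV(A) = 0.77 × 12200 + 0.2 × 12700 + 0.03 × 18500 = 9394 + 2540 + 555 = 12489
EV(B) = 0.25 × 19100 + 0.75 × 16800 = 4775 + 12600 = 17375
Overall = 0.97 × 12489 + 0.03 × 17375 = 12114.33 + 521.25 = 12635.58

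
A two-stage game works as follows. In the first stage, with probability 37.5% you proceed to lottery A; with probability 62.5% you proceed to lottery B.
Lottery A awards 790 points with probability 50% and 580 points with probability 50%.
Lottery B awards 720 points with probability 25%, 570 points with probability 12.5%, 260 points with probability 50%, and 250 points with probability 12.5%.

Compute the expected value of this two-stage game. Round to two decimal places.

514.69 points

EV(A) = 0.5 × 790 + 0.5 × 580 = 395 + 290 = 685
EV(B) = 0.25 × 720 + 0.125 × 570 + 0.5 × 260 + 0.125 × 250 = 180 + 71.25 + 130 + 31.25 = 412.5
Overall = 0.375 × 685 + 0.625 × 412.5 = 256.875 + 257.8125 = 514.6875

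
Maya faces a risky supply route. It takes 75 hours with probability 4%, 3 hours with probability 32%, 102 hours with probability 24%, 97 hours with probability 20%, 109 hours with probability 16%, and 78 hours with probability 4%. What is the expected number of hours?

68.4 hours

EV = 0.04 × 75 + 0.32 × 3 + 0.24 × 102 + 0.2 × 97 + 0.16 × 109 + 0.04 × 78 = 3 + 0.96 + 24.48 + 19.4 + 17.44 + 3.12 = 68.4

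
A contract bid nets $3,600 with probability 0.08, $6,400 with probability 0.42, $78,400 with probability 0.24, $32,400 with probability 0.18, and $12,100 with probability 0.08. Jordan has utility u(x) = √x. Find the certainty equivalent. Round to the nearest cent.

$21,550.24

E[u] = 0.08·√3600 + 0.42·√6400 + 0.24·√78400 + 0.18·√32400 + 0.08·√12100 = 0.08·60 + 0.42·80 + 0.24·280 + 0.18·180 + 0.08·110 = 146.8
CE = (146.8)² = 21550.24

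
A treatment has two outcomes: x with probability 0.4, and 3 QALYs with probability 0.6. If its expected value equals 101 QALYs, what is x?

0.4·x + 0.6·3 = 101
0.4·x = 101 − 1.8 = 99.2
x = 99.2 / 0.4 = 248

x = 248 QALYs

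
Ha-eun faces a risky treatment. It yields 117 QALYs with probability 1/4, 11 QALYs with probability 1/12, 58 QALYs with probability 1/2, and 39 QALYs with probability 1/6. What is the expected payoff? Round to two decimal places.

65.67 QALYs

EV = 1/4 × 117 + 1/12 × 11 + 1/2 × 58 + 1/6 × 39 = 29.25 + 0.9167 + 29 + 6.5 = 65.6667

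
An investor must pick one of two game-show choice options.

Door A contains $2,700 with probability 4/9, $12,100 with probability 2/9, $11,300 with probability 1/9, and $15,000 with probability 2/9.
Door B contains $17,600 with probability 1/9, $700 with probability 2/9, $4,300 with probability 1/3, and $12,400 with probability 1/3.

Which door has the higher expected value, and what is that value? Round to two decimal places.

Door A ($8,477.78)

Door A = 4/9 × 2700 + 2/9 × 12100 + 1/9 × 11300 + 2/9 × 15000 = 1200 + 2688.8889 + 1255.5556 + 3333.3333 = 8477.7778
Door B = 1/9 × 17600 + 2/9 × 700 + 1/3 × 4300 + 1/3 × 12400 = 1955.5556 + 155.5556 + 1433.3333 + 4133.3333 = 7677.7778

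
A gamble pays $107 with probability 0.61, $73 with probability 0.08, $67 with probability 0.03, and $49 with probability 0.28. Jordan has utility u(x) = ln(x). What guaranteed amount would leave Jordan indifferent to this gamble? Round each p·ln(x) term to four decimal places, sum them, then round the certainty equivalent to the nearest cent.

E[u] = 0.61·ln(107) + 0.08·ln(73) + 0.03·ln(67) + 0.28·ln(49) = 2.8504 + 0.3432 + 0.1261 + 1.0897 = 4.4094
CE = e^4.4094 ≈ 82.22

$82.22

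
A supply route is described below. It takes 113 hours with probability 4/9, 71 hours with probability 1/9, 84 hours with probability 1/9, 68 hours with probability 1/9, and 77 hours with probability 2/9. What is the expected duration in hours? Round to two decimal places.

EV = 4/9 × 113 + 1/9 × 71 + 1/9 × 84 + 1/9 × 68 + 2/9 × 77 = 50.2222 + 7.8889 + 9.3333 + 7.5556 + 17.1111 = 92.1111

92.11 hours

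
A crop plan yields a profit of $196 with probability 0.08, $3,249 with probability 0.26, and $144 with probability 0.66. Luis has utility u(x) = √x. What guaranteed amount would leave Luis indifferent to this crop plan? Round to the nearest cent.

$569.30

E[u] = 0.08·√196 + 0.26·√3249 + 0.66·√144 = 0.08·14 + 0.26·57 + 0.66·12 = 23.86
CE = (23.86)² = 569.2996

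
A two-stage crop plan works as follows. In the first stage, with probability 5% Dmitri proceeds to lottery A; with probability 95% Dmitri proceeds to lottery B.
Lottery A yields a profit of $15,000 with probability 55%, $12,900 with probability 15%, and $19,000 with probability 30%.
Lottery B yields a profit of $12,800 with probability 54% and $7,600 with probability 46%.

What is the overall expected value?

$10,681.85

EV(A) = 0.55 × 15000 + 0.15 × 12900 + 0.3 × 19000 = 8250 + 1935 + 5700 = 15885
EV(B) = 0.54 × 12800 + 0.46 × 7600 = 6912 + 3496 = 10408
Overall = 0.05 × 15885 + 0.95 × 10408 = 794.25 + 9887.6 = 10681.85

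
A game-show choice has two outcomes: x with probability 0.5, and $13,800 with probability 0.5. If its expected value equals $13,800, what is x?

0.5·x + 0.5·13800 = 13800
0.5·x = 13800 − 6900 = 6900
x = 6900 / 0.5 = 13800

x = $13,800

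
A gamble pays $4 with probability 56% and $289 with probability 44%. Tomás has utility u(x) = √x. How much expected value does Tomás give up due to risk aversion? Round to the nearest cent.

E[u] = 0.56·√4 + 0.44·√289 = 0.56·2 + 0.44·17 = 8.6
CE = (8.6)² = 73.96
Risk premium = EV − CE = 129.4 − 73.96 = 55.44

$55.44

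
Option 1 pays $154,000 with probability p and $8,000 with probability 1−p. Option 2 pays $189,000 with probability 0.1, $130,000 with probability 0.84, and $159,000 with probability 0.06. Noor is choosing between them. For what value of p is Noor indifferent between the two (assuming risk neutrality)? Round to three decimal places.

p = 0.888

EV(Option 2) = 0.1 × 189000 + 0.84 × 130000 + 0.06 × 159000 = 18900 + 109200 + 9540 = 137640
p·154000 + (1−p)·8000 = 137640
146000p + 8000 = 137640
p = (137640 − 8000) / 146000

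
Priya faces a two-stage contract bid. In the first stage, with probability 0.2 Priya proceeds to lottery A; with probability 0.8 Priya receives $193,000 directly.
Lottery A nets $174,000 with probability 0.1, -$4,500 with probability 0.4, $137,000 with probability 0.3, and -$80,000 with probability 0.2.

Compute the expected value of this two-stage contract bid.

$162,540

EV(A) = 0.1 × 174000 + 0.4 × (-4500) + 0.3 × 137000 + 0.2 × (-80000) = 17400 − 1800 + 41100 − 16000 = 40700
Branch B: 193000 (certain)
Overall = 0.2 × 40700 + 0.8 × 193000 = 8140 + 154400 = 162540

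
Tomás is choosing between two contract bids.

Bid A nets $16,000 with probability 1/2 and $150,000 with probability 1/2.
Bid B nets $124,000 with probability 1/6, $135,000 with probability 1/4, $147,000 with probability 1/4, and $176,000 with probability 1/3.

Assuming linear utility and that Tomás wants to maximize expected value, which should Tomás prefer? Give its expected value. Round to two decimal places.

Bid A = 1/2 × 16000 + 1/2 × 150000 = 8000 + 75000 = 83000
Bid B = 1/6 × 124000 + 1/4 × 135000 + 1/4 × 147000 + 1/3 × 176000 = 20666.6667 + 33750 + 36750 + 58666.6667 = 149833.3333

Bid B ($149,833.33)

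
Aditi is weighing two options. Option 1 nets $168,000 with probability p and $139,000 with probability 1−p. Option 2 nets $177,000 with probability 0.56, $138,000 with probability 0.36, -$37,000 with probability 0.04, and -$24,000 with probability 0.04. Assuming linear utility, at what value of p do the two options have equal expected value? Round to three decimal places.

p = 0.254

EV(Option 2) = 0.56 × 177000 + 0.36 × 138000 + 0.04 × (-37000) + 0.04 × (-24000) = 99120 + 49680 − 1480 − 960 = 146360
p·168000 + (1−p)·139000 = 146360
29000p + 139000 = 146360
p = (146360 − 139000) / 29000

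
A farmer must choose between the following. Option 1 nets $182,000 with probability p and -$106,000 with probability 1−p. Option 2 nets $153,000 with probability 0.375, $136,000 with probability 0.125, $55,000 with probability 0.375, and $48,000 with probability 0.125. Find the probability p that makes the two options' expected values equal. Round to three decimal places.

p = 0.719

EV(Option 2) = 0.375 × 153000 + 0.125 × 136000 + 0.375 × 55000 + 0.125 × 48000 = 57375 + 17000 + 20625 + 6000 = 101000
p·182000 + (1−p)·(-106000) = 101000
288000p − 106000 = 101000
p = (101000 + 106000) / 288000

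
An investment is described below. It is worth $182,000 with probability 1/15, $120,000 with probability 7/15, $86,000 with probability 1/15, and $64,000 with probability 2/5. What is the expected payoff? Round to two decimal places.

$99,466.67

EV = 1/15 × 182000 + 7/15 × 120000 + 1/15 × 86000 + 2/5 × 64000 = 12133.3333 + 56000 + 5733.3333 + 25600 = 99466.6667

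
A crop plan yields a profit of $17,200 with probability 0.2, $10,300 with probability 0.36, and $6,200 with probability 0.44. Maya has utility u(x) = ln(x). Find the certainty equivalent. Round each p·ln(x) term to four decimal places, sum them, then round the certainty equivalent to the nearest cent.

$9,127.98

E[u] = 0.2·ln(17200) + 0.36·ln(10300) + 0.44·ln(6200) = 1.9505 + 3.3264 + 3.8422 = 9.1191
CE = e^9.1191 ≈ 9127.98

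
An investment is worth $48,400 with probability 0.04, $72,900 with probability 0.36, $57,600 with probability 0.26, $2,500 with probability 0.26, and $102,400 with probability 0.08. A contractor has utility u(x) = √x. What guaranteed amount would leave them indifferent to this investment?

$42,849

E[u] = 0.04·√48400 + 0.36·√72900 + 0.26·√57600 + 0.26·√2500 + 0.08·√102400 = 0.04·220 + 0.36·270 + 0.26·240 + 0.26·50 + 0.08·320 = 207
CE = (207)² = 42849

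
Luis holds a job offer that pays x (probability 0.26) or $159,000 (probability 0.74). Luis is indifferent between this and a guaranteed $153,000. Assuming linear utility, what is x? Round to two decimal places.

0.26·x + 0.74·159000 = 153000
0.26·x = 153000 − 117660 = 35340
x = 35340 / 0.26 = 135923.0769

x = $135,923.08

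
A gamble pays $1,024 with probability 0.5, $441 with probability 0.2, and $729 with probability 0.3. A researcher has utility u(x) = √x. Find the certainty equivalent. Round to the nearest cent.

$800.89

E[u] = 0.5·√1024 + 0.2·√441 + 0.3·√729 = 0.5·32 + 0.2·21 + 0.3·27 = 28.3
CE = (28.3)² = 800.89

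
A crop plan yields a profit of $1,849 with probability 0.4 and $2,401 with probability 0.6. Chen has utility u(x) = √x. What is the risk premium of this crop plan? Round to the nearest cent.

E[u] = 0.4·√1849 + 0.6·√2401 = 0.4·43 + 0.6·49 = 46.6
CE = (46.6)² = 2171.56
Risk premium = EV − CE = 2180.2 − 2171.56 = 8.64

$8.64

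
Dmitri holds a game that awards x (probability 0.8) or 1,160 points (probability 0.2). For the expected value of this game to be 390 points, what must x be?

0.8·x + 0.2·1160 = 390
0.8·x = 390 − 232 = 158
x = 158 / 0.8 = 197.5

x = 197.5 points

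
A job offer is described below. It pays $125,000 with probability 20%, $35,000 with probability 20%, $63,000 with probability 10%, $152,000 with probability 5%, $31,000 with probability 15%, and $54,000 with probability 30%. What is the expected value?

$66,750

EV = 0.2 × 125000 + 0.2 × 35000 + 0.1 × 63000 + 0.05 × 152000 + 0.15 × 31000 + 0.3 × 54000 = 25000 + 7000 + 6300 + 7600 + 4650 + 16200 = 66750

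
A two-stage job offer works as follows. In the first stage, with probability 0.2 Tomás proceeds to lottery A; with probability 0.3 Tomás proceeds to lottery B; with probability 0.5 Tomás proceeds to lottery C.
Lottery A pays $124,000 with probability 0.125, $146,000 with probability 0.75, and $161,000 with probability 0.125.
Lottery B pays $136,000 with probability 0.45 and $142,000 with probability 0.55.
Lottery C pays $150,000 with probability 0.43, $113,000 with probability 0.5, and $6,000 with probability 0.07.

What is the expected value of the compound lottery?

EV(A) = 0.125 × 124000 + 0.75 × 146000 + 0.125 × 161000 = 15500 + 109500 + 20125 = 145125
EV(B) = 0.45 × 136000 + 0.55 × 142000 = 61200 + 78100 = 139300
EV(C) = 0.43 × 150000 + 0.5 × 113000 + 0.07 × 6000 = 64500 + 56500 + 420 = 121420
Overall = 0.2 × 145125 + 0.3 × 139300 + 0.5 × 121420 = 29025 + 41790 + 60710 = 131525

$131,525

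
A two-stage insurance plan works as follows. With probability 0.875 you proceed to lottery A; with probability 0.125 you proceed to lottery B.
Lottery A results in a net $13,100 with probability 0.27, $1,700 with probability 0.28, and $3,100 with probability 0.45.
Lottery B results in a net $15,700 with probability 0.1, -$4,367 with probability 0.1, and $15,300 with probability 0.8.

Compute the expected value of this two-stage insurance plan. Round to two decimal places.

$6,403.66

EV(A) = 0.27 × 13100 + 0.28 × 1700 + 0.45 × 3100 = 3537 + 476 + 1395 = 5408
EV(B) = 0.1 × 15700 + 0.1 × (-4367) + 0.8 × 15300 = 1570 − 436.7 + 12240 = 13373.3
Overall = 0.875 × 5408 + 0.125 × 13373.3 = 4732 + 1671.6625 = 6403.6625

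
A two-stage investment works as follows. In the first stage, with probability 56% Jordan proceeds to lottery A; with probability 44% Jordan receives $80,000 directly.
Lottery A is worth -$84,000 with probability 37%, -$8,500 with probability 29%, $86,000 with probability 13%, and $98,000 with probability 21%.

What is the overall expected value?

$34,200.40

EV(A) = 0.37 × (-84000) + 0.29 × (-8500) + 0.13 × 86000 + 0.21 × 98000 = -31080 − 2465 + 11180 + 20580 = -1785
Branch B: 80000 (certain)
Overall = 0.56 × (-1785) + 0.44 × 80000 = -999.6 + 35200 = 34200.4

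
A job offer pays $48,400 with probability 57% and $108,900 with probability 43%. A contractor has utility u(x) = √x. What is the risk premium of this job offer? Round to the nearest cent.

E[u] = 0.57·√48400 + 0.43·√108900 = 0.57·220 + 0.43·330 = 267.3
CE = (267.3)² = 71449.29
Risk premium = EV − CE = 74415 − 71449.29 = 2965.71

$2,965.71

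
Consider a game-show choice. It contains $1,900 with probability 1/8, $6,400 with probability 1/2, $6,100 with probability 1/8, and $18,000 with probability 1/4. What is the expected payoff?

EV = 1/8 × 1900 + 1/2 × 6400 + 1/8 × 6100 + 1/4 × 18000 = 237.5 + 3200 + 762.5 + 4500 = 8700

$8,700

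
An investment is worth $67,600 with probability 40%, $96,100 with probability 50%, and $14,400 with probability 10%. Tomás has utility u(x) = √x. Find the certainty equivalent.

$73,441

E[u] = 0.4·√67600 + 0.5·√96100 + 0.1·√14400 = 0.4·260 + 0.5·310 + 0.1·120 = 271
CE = (271)² = 73441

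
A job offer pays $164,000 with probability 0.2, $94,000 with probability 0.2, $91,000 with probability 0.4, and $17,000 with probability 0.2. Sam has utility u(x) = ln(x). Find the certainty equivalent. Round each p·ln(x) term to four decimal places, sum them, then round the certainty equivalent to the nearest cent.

E[u] = 0.2·ln(164000) + 0.2·ln(94000) + 0.4·ln(91000) + 0.2·ln(17000) = 2.4015 + 2.2902 + 4.5674 + 1.9482 = 11.2073
CE = e^11.2073 ≈ 73666.25

$73,666.25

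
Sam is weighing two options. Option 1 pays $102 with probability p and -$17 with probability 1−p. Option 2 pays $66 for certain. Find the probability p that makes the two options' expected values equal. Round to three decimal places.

p·102 + (1−p)·(-17) = 66
119p − 17 = 66
p = (66 + 17) / 119

p = 0.697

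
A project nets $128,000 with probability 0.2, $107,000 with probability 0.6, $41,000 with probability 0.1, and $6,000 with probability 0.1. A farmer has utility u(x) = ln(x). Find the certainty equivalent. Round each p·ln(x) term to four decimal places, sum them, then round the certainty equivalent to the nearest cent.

$75,546.23

E[u] = 0.2·ln(128000) + 0.6·ln(107000) + 0.1·ln(41000) + 0.1·ln(6000) = 2.3520 + 6.9484 + 1.0621 + 0.8700 = 11.2325
CE = e^11.2325 ≈ 75546.23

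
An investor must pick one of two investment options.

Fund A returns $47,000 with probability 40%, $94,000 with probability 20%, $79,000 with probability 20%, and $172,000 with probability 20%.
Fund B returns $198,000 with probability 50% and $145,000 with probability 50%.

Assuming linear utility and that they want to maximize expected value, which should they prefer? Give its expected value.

Fund A = 0.4 × 47000 + 0.2 × 94000 + 0.2 × 79000 + 0.2 × 172000 = 18800 + 18800 + 15800 + 34400 = 87800
Fund B = 0.5 × 198000 + 0.5 × 145000 = 99000 + 72500 = 171500

Fund B ($171,500)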